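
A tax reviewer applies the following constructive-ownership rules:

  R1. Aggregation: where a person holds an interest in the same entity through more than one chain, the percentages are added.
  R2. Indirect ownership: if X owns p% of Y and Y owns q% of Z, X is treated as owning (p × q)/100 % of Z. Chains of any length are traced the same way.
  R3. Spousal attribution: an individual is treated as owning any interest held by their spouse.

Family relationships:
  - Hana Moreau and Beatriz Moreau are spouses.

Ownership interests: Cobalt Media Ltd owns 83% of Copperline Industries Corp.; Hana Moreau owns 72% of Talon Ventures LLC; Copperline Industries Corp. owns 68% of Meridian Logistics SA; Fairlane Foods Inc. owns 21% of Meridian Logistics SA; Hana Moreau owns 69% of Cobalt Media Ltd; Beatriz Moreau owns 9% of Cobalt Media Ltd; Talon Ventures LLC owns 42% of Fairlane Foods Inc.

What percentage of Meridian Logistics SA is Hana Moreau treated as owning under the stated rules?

By spousal attribution (R3), Hana Moreau is treated as also owning Beatriz Moreau's interest in Cobalt Media Ltd, giving 69% + 9% = 78%.
Chain via Talon Ventures LLC → Fairlane Foods Inc. (R2): 72% × 42% × 21% = 6.3504% of Meridian Logistics SA.
Chain via Cobalt Media Ltd → Copperline Industries Corp. (R2): 78% × 83% × 68% = 44.0232% of Meridian Logistics SA.
Aggregating (R1): 6.3504% + 44.0232% = 50.3736%.

50.3736%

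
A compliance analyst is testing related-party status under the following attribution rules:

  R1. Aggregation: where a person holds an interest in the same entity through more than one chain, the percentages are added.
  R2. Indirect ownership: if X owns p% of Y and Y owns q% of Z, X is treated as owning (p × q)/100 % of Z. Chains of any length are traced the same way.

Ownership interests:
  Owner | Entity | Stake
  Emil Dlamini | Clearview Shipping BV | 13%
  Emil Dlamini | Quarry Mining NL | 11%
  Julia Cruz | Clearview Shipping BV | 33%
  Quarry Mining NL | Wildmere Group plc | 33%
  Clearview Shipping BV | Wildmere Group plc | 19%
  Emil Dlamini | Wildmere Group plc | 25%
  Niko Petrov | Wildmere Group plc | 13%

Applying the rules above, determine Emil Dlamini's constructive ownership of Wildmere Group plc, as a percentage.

31.1%

Chain via Quarry Mining NL (R2): 11% × 33% = 3.63% of Wildmere Group plc.
Chain via Clearview Shipping BV (R2): 13% × 19% = 2.47% of Wildmere Group plc.
Direct interest in Wildmere Group plc: 25%.
Aggregating (R1): 3.63% + 2.47% + 25% = 31.1%.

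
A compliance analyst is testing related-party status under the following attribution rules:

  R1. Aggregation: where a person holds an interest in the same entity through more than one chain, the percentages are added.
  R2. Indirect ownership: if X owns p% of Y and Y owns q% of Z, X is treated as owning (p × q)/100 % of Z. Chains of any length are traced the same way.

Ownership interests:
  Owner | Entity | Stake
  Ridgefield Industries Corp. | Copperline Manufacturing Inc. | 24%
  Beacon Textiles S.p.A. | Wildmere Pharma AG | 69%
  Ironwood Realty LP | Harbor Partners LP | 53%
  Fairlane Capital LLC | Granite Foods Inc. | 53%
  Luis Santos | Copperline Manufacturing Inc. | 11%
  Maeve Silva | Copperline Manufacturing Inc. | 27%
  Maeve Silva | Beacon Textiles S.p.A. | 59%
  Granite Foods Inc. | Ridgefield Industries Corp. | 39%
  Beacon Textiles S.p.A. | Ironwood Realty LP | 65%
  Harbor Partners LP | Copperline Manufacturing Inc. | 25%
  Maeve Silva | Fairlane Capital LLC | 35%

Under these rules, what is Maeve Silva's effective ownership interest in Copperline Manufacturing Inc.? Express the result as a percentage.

Chain via Fairlane Capital LLC → Granite Foods Inc. → Ridgefield Industries Corp. (R2): 35% × 53% × 39% × 24% = 1.73628% of Copperline Manufacturing Inc.
Chain via Beacon Textiles S.p.A. → Ironwood Realty LP → Harbor Partners LP (R2): 59% × 65% × 53% × 25% = 5.081375% of Copperline Manufacturing Inc.
Direct interest in Copperline Manufacturing Inc: 27%.
Aggregating (R1): 1.73628% + 5.081375% + 27% = 33.817655%.

33.817655%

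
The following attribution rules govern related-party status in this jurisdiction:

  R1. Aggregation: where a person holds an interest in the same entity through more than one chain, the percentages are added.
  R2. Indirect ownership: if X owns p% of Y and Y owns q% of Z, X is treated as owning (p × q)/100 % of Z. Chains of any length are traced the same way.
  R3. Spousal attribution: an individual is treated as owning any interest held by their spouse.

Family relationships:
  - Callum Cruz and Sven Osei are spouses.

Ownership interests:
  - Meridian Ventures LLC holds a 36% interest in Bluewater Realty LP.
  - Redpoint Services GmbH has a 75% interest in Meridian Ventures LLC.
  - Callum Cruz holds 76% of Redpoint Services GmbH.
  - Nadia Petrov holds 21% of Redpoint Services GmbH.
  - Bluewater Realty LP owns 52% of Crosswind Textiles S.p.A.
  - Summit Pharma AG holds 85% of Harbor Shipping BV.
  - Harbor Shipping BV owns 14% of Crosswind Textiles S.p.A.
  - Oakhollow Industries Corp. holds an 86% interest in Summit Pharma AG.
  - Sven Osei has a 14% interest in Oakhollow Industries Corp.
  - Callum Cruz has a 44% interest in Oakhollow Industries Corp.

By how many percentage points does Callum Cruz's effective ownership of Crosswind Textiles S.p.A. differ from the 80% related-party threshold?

By spousal attribution (R3), Callum Cruz is treated as also owning Sven Osei's interest in Oakhollow Industries Corp, giving 44% + 14% = 58%.
Chain via Redpoint Services GmbH → Meridian Ventures LLC → Bluewater Realty LP (R2): 76% × 75% × 36% × 52% = 10.6704% of Crosswind Textiles S.p.A.
Chain via Oakhollow Industries Corp. → Summit Pharma AG → Harbor Shipping BV (R2): 58% × 86% × 85% × 14% = 5.93572% of Crosswind Textiles S.p.A.
Aggregating (R1): 10.6704% + 5.93572% = 16.60612%.
16.60612% falls short of the 80% threshold by 63.39388 percentage points.

63.39388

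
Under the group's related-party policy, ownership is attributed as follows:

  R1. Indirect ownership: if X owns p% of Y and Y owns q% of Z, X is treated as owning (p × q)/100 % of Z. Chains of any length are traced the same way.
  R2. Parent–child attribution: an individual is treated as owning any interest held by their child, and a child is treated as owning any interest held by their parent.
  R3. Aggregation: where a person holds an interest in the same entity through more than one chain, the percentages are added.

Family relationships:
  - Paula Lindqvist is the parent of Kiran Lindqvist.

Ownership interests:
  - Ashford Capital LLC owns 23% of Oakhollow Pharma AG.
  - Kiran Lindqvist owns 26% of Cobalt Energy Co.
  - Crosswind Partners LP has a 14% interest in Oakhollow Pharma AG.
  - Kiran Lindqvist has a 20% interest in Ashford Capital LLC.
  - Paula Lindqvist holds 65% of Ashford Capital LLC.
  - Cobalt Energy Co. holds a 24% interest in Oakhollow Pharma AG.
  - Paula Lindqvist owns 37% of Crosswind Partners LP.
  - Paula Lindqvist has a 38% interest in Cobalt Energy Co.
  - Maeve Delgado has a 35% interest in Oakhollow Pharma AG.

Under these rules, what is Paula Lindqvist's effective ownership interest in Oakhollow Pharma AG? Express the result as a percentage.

40.09%

By parent–child attribution (R2), Paula Lindqvist is treated as also owning Kiran Lindqvist's interest in Ashford Capital LLC, giving 65% + 20% = 85%.
By parent–child attribution (R2), Paula Lindqvist is treated as also owning Kiran Lindqvist's interest in Cobalt Energy Co, giving 38% + 26% = 64%.
Chain via Crosswind Partners LP (R1): 37% × 14% = 5.18% of Oakhollow Pharma AG.
Chain via Ashford Capital LLC (R1): 85% × 23% = 19.55% of Oakhollow Pharma AG.
Chain via Cobalt Energy Co. (R1): 64% × 24% = 15.36% of Oakhollow Pharma AG.
Aggregating (R3): 5.18% + 19.55% + 15.36% = 40.09%.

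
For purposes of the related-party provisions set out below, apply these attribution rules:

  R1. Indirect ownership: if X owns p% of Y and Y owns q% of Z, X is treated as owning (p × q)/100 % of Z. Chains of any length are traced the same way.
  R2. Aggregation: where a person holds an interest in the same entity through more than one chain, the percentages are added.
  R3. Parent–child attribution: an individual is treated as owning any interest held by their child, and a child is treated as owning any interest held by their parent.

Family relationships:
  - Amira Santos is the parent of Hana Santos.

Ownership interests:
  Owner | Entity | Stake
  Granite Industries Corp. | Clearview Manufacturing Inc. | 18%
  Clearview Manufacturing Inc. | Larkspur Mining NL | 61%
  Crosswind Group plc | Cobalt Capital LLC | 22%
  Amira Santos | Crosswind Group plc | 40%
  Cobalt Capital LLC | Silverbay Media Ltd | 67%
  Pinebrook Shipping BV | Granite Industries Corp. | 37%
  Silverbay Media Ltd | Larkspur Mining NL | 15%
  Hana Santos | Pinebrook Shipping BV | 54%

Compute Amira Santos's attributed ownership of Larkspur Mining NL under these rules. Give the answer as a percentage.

3.078204%

By parent–child attribution (R3), Amira Santos is treated as owning Hana Santos's 54% interest in Pinebrook Shipping BV.
Chain via Crosswind Group plc → Cobalt Capital LLC → Silverbay Media Ltd (R1): 40% × 22% × 67% × 15% = 0.8844% of Larkspur Mining NL.
Chain via Pinebrook Shipping BV → Granite Industries Corp. → Clearview Manufacturing Inc. (R1): 54% × 37% × 18% × 61% = 2.193804% of Larkspur Mining NL.
Aggregating (R2): 0.8844% + 2.193804% = 3.078204%.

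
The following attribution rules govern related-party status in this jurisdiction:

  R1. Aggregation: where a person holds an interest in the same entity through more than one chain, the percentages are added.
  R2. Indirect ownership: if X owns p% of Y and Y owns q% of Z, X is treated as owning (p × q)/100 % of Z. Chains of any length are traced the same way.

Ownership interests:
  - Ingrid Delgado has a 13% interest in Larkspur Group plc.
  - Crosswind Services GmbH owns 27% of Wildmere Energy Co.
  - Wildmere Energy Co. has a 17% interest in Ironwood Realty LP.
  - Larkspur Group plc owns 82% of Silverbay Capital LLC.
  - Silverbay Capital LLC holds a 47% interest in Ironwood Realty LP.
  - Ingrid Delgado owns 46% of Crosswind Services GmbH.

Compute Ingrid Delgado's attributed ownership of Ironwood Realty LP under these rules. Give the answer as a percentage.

Chain via Larkspur Group plc → Silverbay Capital LLC (R2): 13% × 82% × 47% = 5.0102% of Ironwood Realty LP.
Chain via Crosswind Services GmbH → Wildmere Energy Co. (R2): 46% × 27% × 17% = 2.1114% of Ironwood Realty LP.
Aggregating (R1): 5.0102% + 2.1114% = 7.1216%.

7.1216%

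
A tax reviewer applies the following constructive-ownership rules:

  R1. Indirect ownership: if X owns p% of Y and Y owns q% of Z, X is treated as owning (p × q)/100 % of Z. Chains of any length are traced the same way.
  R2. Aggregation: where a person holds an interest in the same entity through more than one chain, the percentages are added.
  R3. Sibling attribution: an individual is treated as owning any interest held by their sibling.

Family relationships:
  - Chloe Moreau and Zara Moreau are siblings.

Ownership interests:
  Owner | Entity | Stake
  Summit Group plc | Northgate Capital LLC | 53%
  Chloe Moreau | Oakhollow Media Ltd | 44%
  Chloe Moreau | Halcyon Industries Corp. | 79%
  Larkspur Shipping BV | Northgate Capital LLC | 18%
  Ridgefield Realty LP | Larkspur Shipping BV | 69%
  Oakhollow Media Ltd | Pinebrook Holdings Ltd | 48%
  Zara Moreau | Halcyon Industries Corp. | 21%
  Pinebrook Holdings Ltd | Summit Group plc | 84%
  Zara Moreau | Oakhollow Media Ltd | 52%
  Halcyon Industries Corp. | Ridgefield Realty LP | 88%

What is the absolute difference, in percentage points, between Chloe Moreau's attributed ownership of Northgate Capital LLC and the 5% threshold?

26.444416

By sibling attribution (R3), Chloe Moreau is treated as also owning Zara Moreau's interest in Oakhollow Media Ltd, giving 44% + 52% = 96%.
By sibling attribution (R3), Chloe Moreau is treated as also owning Zara Moreau's interest in Halcyon Industries Corp, giving 79% + 21% = 100%.
Chain via Oakhollow Media Ltd → Pinebrook Holdings Ltd → Summit Group plc (R1): 96% × 48% × 84% × 53% = 20.514816% of Northgate Capital LLC.
Chain via Halcyon Industries Corp. → Ridgefield Realty LP → Larkspur Shipping BV (R1): 100% × 88% × 69% × 18% = 10.9296% of Northgate Capital LLC.
Aggregating (R2): 20.514816% + 10.9296% = 31.444416%.
31.444416% exceeds the 5% threshold by 26.444416 percentage points.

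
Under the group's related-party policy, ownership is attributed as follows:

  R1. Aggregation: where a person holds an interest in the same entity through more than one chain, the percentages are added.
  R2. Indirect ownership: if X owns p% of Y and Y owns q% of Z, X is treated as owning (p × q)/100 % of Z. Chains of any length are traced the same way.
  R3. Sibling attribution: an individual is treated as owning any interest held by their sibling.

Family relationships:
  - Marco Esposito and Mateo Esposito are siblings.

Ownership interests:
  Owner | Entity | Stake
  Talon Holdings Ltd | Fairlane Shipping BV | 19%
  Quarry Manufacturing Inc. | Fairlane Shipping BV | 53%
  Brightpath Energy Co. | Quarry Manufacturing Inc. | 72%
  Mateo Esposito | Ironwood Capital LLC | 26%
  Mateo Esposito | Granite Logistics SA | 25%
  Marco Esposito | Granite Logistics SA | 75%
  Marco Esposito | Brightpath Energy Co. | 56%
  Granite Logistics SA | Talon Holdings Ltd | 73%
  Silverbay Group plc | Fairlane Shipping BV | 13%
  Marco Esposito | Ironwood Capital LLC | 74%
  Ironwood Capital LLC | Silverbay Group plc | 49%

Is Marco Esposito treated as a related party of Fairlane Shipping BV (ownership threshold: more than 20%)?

By sibling attribution (R3), Marco Esposito is treated as also owning Mateo Esposito's interest in Ironwood Capital LLC, giving 74% + 26% = 100%.
By sibling attribution (R3), Marco Esposito is treated as also owning Mateo Esposito's interest in Granite Logistics SA, giving 75% + 25% = 100%.
Chain via Ironwood Capital LLC → Silverbay Group plc (R2): 100% × 49% × 13% = 6.37% of Fairlane Shipping BV.
Chain via Granite Logistics SA → Talon Holdings Ltd (R2): 100% × 73% × 19% = 13.87% of Fairlane Shipping BV.
Chain via Brightpath Energy Co. → Quarry Manufacturing Inc. (R2): 56% × 72% × 53% = 21.3696% of Fairlane Shipping BV.
Aggregating (R1): 6.37% + 13.87% + 21.3696% = 41.6096%.
41.6096% exceeds the 20% threshold, so Marco is a related party to Fairlane Shipping BV.

Yes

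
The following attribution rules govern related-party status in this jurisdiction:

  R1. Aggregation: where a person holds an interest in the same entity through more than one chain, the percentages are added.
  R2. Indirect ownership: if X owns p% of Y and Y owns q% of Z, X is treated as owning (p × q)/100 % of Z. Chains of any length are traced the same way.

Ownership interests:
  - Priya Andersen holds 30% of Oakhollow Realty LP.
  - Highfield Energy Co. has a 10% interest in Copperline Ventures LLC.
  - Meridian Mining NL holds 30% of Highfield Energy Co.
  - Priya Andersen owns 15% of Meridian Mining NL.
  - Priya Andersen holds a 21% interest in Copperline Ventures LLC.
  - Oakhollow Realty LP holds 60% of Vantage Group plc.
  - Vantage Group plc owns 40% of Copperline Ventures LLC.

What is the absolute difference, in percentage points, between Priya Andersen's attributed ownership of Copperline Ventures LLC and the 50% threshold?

21.35

Chain via Meridian Mining NL → Highfield Energy Co. (R2): 15% × 30% × 10% = 0.45% of Copperline Ventures LLC.
Chain via Oakhollow Realty LP → Vantage Group plc (R2): 30% × 60% × 40% = 7.2% of Copperline Ventures LLC.
Direct interest in Copperline Ventures LLC: 21%.
Aggregating (R1): 0.45% + 7.2% + 21% = 28.65%.
28.65% falls short of the 50% threshold by 21.35 percentage points.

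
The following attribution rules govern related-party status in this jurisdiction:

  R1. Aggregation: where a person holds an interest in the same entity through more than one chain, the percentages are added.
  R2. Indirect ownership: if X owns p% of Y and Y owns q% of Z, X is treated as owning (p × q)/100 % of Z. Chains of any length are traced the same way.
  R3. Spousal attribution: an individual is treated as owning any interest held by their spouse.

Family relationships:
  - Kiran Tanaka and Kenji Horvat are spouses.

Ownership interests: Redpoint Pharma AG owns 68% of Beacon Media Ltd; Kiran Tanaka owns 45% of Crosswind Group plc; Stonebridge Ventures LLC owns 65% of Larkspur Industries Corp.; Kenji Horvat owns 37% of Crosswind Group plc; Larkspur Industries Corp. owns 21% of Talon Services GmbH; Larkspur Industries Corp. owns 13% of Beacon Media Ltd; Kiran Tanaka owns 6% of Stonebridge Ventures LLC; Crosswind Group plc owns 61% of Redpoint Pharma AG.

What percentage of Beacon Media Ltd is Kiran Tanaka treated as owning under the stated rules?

By spousal attribution (R3), Kiran Tanaka is treated as also owning Kenji Horvat's interest in Crosswind Group plc, giving 45% + 37% = 82%.
Chain via Stonebridge Ventures LLC → Larkspur Industries Corp. (R2): 6% × 65% × 13% = 0.507% of Beacon Media Ltd.
Chain via Crosswind Group plc → Redpoint Pharma AG (R2): 82% × 61% × 68% = 34.0136% of Beacon Media Ltd.
Aggregating (R1): 0.507% + 34.0136% = 34.5206%.

34.5206%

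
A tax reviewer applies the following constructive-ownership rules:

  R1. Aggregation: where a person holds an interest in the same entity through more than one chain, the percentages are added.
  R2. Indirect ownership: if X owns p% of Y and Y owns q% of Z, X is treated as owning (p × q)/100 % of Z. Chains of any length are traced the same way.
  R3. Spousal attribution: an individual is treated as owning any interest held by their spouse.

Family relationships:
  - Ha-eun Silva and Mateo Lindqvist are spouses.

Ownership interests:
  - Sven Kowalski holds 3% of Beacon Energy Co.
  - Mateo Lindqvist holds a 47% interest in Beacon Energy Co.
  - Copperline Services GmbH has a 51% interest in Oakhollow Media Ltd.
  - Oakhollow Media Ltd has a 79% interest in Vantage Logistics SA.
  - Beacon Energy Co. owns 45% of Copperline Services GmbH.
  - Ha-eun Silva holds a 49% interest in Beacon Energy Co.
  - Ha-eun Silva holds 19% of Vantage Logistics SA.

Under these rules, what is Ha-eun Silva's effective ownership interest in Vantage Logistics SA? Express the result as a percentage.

36.40528%

By spousal attribution (R3), Ha-eun Silva is treated as also owning Mateo Lindqvist's interest in Beacon Energy Co, giving 49% + 47% = 96%.
Chain via Beacon Energy Co. → Copperline Services GmbH → Oakhollow Media Ltd (R2): 96% × 45% × 51% × 79% = 17.40528% of Vantage Logistics SA.
Direct interest in Vantage Logistics SA: 19%.
Aggregating (R1): 17.40528% + 19% = 36.40528%.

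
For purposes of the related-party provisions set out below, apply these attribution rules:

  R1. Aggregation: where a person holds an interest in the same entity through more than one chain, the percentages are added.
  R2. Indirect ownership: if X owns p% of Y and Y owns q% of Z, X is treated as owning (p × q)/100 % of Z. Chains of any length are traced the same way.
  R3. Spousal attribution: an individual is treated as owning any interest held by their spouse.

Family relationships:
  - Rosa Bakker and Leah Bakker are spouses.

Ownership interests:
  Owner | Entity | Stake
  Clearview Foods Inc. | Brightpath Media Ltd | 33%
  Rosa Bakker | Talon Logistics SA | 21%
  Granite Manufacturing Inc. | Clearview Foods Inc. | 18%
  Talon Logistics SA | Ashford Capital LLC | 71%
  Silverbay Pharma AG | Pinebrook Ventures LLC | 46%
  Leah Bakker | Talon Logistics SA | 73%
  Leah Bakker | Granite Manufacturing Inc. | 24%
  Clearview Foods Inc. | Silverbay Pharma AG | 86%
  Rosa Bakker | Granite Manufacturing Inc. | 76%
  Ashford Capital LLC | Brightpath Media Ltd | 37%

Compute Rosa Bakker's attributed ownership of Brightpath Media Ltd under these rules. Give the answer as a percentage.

30.6338%

By spousal attribution (R3), Rosa Bakker is treated as also owning Leah Bakker's interest in Granite Manufacturing Inc, giving 76% + 24% = 100%.
By spousal attribution (R3), Rosa Bakker is treated as also owning Leah Bakker's interest in Talon Logistics SA, giving 21% + 73% = 94%.
Chain via Granite Manufacturing Inc. → Clearview Foods Inc. (R2): 100% × 18% × 33% = 5.94% of Brightpath Media Ltd.
Chain via Talon Logistics SA → Ashford Capital LLC (R2): 94% × 71% × 37% = 24.6938% of Brightpath Media Ltd.
Aggregating (R1): 5.94% + 24.6938% = 30.6338%.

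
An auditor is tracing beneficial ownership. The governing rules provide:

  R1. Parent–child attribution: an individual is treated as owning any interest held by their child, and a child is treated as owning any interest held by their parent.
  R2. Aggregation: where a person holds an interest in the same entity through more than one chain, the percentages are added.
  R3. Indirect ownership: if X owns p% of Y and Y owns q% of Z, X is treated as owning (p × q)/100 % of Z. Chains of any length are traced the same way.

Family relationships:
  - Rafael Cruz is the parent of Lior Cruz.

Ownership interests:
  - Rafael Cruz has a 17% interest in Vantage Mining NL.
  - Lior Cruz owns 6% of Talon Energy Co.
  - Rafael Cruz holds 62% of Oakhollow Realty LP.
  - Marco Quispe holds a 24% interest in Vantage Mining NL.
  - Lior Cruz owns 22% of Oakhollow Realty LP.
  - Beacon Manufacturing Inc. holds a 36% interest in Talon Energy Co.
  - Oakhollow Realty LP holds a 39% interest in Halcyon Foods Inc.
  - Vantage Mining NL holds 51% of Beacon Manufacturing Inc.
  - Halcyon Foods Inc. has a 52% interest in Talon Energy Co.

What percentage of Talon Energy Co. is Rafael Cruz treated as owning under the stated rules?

26.1564%

By parent–child attribution (R1), Rafael Cruz is treated as also owning Lior Cruz's interest in Oakhollow Realty LP, giving 62% + 22% = 84%.
By parent–child attribution (R1), Rafael Cruz is treated as owning Lior Cruz's 6% interest in Talon Energy Co.
Chain via Oakhollow Realty LP → Halcyon Foods Inc. (R3): 84% × 39% × 52% = 17.0352% of Talon Energy Co.
Chain via Vantage Mining NL → Beacon Manufacturing Inc. (R3): 17% × 51% × 36% = 3.1212% of Talon Energy Co.
Direct interest in Talon Energy Co: 6%.
Aggregating (R2): 17.0352% + 3.1212% + 6% = 26.1564%.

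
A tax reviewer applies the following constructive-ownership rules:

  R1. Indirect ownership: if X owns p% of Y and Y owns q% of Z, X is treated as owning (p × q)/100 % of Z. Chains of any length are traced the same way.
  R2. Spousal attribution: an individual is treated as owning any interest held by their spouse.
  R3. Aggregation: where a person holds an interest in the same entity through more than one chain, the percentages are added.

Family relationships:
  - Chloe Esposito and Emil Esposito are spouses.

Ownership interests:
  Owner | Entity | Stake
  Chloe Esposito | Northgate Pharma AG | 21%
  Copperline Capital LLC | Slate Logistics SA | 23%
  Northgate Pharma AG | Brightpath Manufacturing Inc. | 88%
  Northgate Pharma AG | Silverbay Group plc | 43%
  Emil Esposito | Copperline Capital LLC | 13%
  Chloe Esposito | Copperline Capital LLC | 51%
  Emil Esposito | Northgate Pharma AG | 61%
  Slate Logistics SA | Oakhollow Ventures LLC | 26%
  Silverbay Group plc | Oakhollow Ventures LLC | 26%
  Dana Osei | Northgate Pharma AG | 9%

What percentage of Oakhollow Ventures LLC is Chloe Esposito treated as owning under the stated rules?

12.9948%

By spousal attribution (R2), Chloe Esposito is treated as also owning Emil Esposito's interest in Northgate Pharma AG, giving 21% + 61% = 82%.
By spousal attribution (R2), Chloe Esposito is treated as also owning Emil Esposito's interest in Copperline Capital LLC, giving 51% + 13% = 64%.
Chain via Northgate Pharma AG → Silverbay Group plc (R1): 82% × 43% × 26% = 9.1676% of Oakhollow Ventures LLC.
Chain via Copperline Capital LLC → Slate Logistics SA (R1): 64% × 23% × 26% = 3.8272% of Oakhollow Ventures LLC.
Aggregating (R3): 9.1676% + 3.8272% = 12.9948%.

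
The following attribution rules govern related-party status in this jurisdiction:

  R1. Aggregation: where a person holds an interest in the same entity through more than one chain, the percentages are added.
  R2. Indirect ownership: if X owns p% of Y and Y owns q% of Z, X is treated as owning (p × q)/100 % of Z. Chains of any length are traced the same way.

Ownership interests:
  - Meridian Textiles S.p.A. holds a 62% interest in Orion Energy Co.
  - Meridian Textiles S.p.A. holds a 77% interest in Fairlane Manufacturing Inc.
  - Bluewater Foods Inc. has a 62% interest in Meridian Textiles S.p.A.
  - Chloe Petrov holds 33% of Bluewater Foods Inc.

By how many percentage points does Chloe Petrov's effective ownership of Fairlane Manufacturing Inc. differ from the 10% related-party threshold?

5.7542

Chain via Bluewater Foods Inc. → Meridian Textiles S.p.A. (R2): 33% × 62% × 77% = 15.7542% of Fairlane Manufacturing Inc.
15.7542% exceeds the 10% threshold by 5.7542 percentage points.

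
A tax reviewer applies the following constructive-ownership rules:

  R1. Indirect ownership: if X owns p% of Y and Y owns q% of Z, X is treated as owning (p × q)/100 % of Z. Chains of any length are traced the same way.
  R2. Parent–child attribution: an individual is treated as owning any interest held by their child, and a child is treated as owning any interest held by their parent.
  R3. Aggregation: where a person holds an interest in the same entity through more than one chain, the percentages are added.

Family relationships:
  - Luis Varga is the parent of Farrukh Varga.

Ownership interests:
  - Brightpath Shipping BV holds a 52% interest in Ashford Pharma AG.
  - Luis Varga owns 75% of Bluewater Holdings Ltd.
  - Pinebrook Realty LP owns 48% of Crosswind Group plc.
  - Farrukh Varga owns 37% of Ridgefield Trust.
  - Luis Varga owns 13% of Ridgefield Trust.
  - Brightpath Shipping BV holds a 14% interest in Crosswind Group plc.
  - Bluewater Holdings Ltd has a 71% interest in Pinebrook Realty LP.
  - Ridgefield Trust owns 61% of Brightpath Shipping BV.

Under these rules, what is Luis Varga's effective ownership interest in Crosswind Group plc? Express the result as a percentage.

29.83%

By parent–child attribution (R2), Luis Varga is treated as also owning Farrukh Varga's interest in Ridgefield Trust, giving 13% + 37% = 50%.
Chain via Bluewater Holdings Ltd → Pinebrook Realty LP (R1): 75% × 71% × 48% = 25.56% of Crosswind Group plc.
Chain via Ridgefield Trust → Brightpath Shipping BV (R1): 50% × 61% × 14% = 4.27% of Crosswind Group plc.
Aggregating (R3): 25.56% + 4.27% = 29.83%.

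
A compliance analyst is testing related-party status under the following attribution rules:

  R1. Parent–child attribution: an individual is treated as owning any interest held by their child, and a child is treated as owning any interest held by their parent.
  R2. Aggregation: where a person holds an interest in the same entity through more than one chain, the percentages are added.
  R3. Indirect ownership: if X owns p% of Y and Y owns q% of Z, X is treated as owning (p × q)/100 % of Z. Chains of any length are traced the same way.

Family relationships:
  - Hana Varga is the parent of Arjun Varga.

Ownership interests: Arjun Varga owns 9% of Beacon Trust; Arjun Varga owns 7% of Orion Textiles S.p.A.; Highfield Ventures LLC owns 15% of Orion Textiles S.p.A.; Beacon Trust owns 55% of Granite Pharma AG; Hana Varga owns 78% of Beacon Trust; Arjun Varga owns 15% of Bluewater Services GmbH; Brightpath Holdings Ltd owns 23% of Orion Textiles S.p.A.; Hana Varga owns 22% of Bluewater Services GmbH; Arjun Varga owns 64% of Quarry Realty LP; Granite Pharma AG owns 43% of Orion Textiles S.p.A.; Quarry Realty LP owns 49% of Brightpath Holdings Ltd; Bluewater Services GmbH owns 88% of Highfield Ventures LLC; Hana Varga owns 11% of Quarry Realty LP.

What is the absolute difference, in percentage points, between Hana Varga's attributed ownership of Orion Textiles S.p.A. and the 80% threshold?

By parent–child attribution (R1), Hana Varga is treated as also owning Arjun Varga's interest in Quarry Realty LP, giving 11% + 64% = 75%.
By parent–child attribution (R1), Hana Varga is treated as also owning Arjun Varga's interest in Beacon Trust, giving 78% + 9% = 87%.
By parent–child attribution (R1), Hana Varga is treated as also owning Arjun Varga's interest in Bluewater Services GmbH, giving 22% + 15% = 37%.
By parent–child attribution (R1), Hana Varga is treated as owning Arjun Varga's 7% interest in Orion Textiles S.p.A.
Chain via Quarry Realty LP → Brightpath Holdings Ltd (R3): 75% × 49% × 23% = 8.4525% of Orion Textiles S.p.A.
Chain via Beacon Trust → Granite Pharma AG (R3): 87% × 55% × 43% = 20.5755% of Orion Textiles S.p.A.
Chain via Bluewater Services GmbH → Highfield Ventures LLC (R3): 37% × 88% × 15% = 4.884% of Orion Textiles S.p.A.
Direct interest in Orion Textiles S.p.A: 7%.
Aggregating (R2): 8.4525% + 20.5755% + 4.884% + 7% = 40.912%.
40.912% falls short of the 80% threshold by 39.088 percentage points.

39.088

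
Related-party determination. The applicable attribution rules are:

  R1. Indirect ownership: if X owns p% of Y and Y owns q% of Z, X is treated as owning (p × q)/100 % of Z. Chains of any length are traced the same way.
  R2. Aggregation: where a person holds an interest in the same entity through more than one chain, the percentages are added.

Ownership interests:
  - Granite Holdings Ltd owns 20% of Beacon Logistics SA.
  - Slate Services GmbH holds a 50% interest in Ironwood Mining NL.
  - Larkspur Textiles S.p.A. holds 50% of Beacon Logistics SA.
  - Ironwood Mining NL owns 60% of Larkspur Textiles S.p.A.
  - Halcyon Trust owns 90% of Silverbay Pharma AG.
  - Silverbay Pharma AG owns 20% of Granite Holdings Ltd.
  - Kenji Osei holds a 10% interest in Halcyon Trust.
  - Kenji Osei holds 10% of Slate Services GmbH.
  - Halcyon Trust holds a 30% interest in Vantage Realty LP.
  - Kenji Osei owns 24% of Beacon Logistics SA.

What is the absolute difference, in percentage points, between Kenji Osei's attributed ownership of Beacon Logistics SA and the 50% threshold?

Chain via Halcyon Trust → Silverbay Pharma AG → Granite Holdings Ltd (R1): 10% × 90% × 20% × 20% = 0.36% of Beacon Logistics SA.
Chain via Slate Services GmbH → Ironwood Mining NL → Larkspur Textiles S.p.A. (R1): 10% × 50% × 60% × 50% = 1.5% of Beacon Logistics SA.
Direct interest in Beacon Logistics SA: 24%.
Aggregating (R2): 0.36% + 1.5% + 24% = 25.86%.
25.86% falls short of the 50% threshold by 24.14 percentage points.

24.14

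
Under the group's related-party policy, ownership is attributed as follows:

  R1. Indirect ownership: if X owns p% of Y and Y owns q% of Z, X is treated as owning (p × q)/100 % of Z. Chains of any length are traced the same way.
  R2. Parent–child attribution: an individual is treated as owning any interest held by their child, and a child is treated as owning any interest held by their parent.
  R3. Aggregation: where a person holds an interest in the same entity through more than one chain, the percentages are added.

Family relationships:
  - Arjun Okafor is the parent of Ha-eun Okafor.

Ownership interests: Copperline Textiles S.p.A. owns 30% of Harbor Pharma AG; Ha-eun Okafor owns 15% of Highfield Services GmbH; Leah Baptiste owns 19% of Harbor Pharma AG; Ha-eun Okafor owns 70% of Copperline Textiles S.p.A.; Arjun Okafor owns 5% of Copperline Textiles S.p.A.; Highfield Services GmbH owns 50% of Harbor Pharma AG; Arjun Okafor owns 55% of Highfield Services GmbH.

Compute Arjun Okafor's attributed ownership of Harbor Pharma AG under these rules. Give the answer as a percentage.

57.5%

By parent–child attribution (R2), Arjun Okafor is treated as also owning Ha-eun Okafor's interest in Copperline Textiles S.p.A, giving 5% + 70% = 75%.
By parent–child attribution (R2), Arjun Okafor is treated as also owning Ha-eun Okafor's interest in Highfield Services GmbH, giving 55% + 15% = 70%.
Chain via Copperline Textiles S.p.A. (R1): 75% × 30% = 22.5% of Harbor Pharma AG.
Chain via Highfield Services GmbH (R1): 70% × 50% = 35% of Harbor Pharma AG.
Aggregating (R3): 22.5% + 35% = 57.5%.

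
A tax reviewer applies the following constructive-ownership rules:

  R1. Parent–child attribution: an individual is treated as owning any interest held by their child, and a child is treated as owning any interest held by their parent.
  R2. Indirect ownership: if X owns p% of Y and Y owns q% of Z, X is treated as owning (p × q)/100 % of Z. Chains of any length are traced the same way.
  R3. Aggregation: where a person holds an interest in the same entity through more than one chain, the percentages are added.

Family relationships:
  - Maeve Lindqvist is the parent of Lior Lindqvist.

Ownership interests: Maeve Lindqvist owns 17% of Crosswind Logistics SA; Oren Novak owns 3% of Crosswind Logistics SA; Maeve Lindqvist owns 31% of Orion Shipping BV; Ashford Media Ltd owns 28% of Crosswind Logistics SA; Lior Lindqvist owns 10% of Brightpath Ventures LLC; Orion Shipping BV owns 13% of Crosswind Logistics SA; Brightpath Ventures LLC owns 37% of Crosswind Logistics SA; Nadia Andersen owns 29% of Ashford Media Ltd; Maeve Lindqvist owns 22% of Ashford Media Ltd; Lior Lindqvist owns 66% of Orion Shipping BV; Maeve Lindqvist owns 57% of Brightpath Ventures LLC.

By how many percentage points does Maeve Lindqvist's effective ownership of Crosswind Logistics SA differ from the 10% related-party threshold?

50.56

By parent–child attribution (R1), Maeve Lindqvist is treated as also owning Lior Lindqvist's interest in Orion Shipping BV, giving 31% + 66% = 97%.
By parent–child attribution (R1), Maeve Lindqvist is treated as also owning Lior Lindqvist's interest in Brightpath Ventures LLC, giving 57% + 10% = 67%.
Chain via Orion Shipping BV (R2): 97% × 13% = 12.61% of Crosswind Logistics SA.
Chain via Ashford Media Ltd (R2): 22% × 28% = 6.16% of Crosswind Logistics SA.
Chain via Brightpath Ventures LLC (R2): 67% × 37% = 24.79% of Crosswind Logistics SA.
Direct interest in Crosswind Logistics SA: 17%.
Aggregating (R3): 12.61% + 6.16% + 24.79% + 17% = 60.56%.
60.56% exceeds the 10% threshold by 50.56 percentage points.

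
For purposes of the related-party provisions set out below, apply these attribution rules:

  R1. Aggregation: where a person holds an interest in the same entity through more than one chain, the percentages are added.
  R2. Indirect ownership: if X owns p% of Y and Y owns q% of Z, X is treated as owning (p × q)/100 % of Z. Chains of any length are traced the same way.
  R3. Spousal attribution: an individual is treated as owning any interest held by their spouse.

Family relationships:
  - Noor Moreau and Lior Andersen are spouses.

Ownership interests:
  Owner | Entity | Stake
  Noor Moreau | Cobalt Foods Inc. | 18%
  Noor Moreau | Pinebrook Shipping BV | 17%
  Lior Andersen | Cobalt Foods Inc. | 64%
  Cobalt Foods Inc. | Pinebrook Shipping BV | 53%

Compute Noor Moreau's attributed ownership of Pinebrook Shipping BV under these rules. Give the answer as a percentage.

60.46%

By spousal attribution (R3), Noor Moreau is treated as also owning Lior Andersen's interest in Cobalt Foods Inc, giving 18% + 64% = 82%.
Chain via Cobalt Foods Inc. (R2): 82% × 53% = 43.46% of Pinebrook Shipping BV.
Direct interest in Pinebrook Shipping BV: 17%.
Aggregating (R1): 43.46% + 17% = 60.46%.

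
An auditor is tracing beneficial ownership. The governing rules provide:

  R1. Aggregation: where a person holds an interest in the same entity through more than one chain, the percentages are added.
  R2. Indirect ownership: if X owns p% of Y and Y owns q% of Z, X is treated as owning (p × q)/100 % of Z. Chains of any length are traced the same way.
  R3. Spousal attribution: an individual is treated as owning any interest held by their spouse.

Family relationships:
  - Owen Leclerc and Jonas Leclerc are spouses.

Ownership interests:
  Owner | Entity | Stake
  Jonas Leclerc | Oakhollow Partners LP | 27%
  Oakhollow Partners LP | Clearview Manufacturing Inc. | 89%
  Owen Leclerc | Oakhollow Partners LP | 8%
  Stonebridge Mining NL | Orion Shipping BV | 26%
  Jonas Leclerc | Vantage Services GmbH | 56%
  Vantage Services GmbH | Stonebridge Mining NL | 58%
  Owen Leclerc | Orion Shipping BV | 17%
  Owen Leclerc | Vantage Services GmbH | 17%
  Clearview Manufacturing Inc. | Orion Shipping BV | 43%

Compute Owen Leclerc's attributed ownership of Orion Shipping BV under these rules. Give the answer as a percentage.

41.4029%

By spousal attribution (R3), Owen Leclerc is treated as also owning Jonas Leclerc's interest in Vantage Services GmbH, giving 17% + 56% = 73%.
By spousal attribution (R3), Owen Leclerc is treated as also owning Jonas Leclerc's interest in Oakhollow Partners LP, giving 8% + 27% = 35%.
Chain via Vantage Services GmbH → Stonebridge Mining NL (R2): 73% × 58% × 26% = 11.0084% of Orion Shipping BV.
Chain via Oakhollow Partners LP → Clearview Manufacturing Inc. (R2): 35% × 89% × 43% = 13.3945% of Orion Shipping BV.
Direct interest in Orion Shipping BV: 17%.
Aggregating (R1): 11.0084% + 13.3945% + 17% = 41.4029%.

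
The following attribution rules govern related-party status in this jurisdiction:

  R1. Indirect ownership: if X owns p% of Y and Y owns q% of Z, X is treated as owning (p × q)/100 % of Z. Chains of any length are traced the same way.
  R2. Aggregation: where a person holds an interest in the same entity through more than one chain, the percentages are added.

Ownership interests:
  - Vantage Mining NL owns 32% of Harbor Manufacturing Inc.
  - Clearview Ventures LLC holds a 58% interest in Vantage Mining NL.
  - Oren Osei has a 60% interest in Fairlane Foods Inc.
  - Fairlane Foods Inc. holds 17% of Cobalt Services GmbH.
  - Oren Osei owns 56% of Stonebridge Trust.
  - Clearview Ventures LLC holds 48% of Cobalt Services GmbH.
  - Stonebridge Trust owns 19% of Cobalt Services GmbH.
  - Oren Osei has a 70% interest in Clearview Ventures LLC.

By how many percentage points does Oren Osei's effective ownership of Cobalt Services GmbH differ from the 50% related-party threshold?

Chain via Fairlane Foods Inc. (R1): 60% × 17% = 10.2% of Cobalt Services GmbH.
Chain via Stonebridge Trust (R1): 56% × 19% = 10.64% of Cobalt Services GmbH.
Chain via Clearview Ventures LLC (R1): 70% × 48% = 33.6% of Cobalt Services GmbH.
Aggregating (R2): 10.2% + 10.64% + 33.6% = 54.44%.
54.44% exceeds the 50% threshold by 4.44 percentage points.

4.44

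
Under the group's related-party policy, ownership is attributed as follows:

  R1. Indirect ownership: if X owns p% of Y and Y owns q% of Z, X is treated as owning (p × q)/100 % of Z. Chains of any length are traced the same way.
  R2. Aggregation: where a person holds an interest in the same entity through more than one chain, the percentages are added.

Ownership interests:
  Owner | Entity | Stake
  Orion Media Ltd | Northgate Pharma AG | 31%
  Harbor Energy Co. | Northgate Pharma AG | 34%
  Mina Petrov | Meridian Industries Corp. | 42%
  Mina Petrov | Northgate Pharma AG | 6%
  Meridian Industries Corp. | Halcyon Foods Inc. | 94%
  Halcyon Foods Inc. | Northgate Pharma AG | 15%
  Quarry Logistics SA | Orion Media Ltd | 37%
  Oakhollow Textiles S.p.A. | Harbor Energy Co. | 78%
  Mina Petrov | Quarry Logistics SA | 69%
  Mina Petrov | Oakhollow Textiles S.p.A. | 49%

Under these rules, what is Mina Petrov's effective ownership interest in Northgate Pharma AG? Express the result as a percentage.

32.8311%

Chain via Meridian Industries Corp. → Halcyon Foods Inc. (R1): 42% × 94% × 15% = 5.922% of Northgate Pharma AG.
Chain via Quarry Logistics SA → Orion Media Ltd (R1): 69% × 37% × 31% = 7.9143% of Northgate Pharma AG.
Chain via Oakhollow Textiles S.p.A. → Harbor Energy Co. (R1): 49% × 78% × 34% = 12.9948% of Northgate Pharma AG.
Direct interest in Northgate Pharma AG: 6%.
Aggregating (R2): 5.922% + 7.9143% + 12.9948% + 6% = 32.8311%.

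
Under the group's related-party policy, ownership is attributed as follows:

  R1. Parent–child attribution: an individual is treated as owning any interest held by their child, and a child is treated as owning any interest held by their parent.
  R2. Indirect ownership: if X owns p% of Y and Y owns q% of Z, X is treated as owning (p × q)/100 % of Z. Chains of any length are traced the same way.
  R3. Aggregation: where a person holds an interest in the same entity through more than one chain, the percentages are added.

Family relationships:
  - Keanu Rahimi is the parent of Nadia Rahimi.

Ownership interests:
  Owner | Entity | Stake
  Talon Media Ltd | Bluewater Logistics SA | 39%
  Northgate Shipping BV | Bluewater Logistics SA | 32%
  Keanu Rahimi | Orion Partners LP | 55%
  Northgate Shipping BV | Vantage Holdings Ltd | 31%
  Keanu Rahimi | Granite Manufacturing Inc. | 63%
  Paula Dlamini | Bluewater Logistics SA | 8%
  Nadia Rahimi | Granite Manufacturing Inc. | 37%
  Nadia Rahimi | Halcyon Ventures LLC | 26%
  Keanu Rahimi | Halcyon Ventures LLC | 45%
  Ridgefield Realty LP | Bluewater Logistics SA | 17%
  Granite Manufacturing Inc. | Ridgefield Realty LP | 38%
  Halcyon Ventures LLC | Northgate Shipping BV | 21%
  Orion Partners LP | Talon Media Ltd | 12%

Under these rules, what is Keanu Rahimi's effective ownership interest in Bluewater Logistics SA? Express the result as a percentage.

By parent–child attribution (R1), Keanu Rahimi is treated as also owning Nadia Rahimi's interest in Halcyon Ventures LLC, giving 45% + 26% = 71%.
By parent–child attribution (R1), Keanu Rahimi is treated as also owning Nadia Rahimi's interest in Granite Manufacturing Inc, giving 63% + 37% = 100%.
Chain via Orion Partners LP → Talon Media Ltd (R2): 55% × 12% × 39% = 2.574% of Bluewater Logistics SA.
Chain via Halcyon Ventures LLC → Northgate Shipping BV (R2): 71% × 21% × 32% = 4.7712% of Bluewater Logistics SA.
Chain via Granite Manufacturing Inc. → Ridgefield Realty LP (R2): 100% × 38% × 17% = 6.46% of Bluewater Logistics SA.
Aggregating (R3): 2.574% + 4.7712% + 6.46% = 13.8052%.

13.8052%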